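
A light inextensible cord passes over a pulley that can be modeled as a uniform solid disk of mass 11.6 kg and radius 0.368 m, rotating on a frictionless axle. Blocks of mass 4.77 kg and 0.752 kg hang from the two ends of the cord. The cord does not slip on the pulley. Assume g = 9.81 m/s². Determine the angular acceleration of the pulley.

α ≈ 9.46 rad/s²

I = ½MR² = (1/2)(11.6)(0.368)² = 0.7855 kg·m².
Heavier block: m₁g − T₁ = m₁a. Lighter block: T₂ − m₂g = m₂a.
Pulley: (T₁ − T₂)R = Iα = I(a/R), so T₁ − T₂ = (I/R²)a = (1/2)M_p a = 5.800·a.
Adding the three: (m₁ − m₂)g = (m₁ + m₂ + 5.800)a, so a = (4.77 − 0.752)(9.81)/(4.77 + 0.752 + 5.800) = 3.481 m/s².
α = a/R = 3.481/0.368 = 9.460 rad/s².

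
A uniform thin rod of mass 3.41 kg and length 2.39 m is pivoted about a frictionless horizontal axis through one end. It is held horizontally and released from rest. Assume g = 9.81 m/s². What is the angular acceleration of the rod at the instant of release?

About the pivot, I = (1/3)ML² = (1/3)(3.41)(2.39)² = 6.493 kg·m².
The weight acts at the center, a distance L/2 = 1.195 m from the pivot; τ = Mg(L/2) = 39.98 N·m.
α = τ/I = 39.98/6.493 = 6.157 rad/s².
(Equivalently α = (3g/(2L)) = 6.157 rad/s².)

α ≈ 6.16 rad/s²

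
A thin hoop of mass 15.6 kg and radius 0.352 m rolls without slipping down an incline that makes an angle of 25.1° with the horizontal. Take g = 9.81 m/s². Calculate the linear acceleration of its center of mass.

Translation along the incline: Mg sinθ − f = Ma.
Rotation about the center: fR = Iα with I = MR². No-slip gives a = αR, so f = (I/R²)a = M a.
Substituting: Mg sinθ = (1 + 1.000)Ma, so a = g sinθ/(1 + 1.000) = (9.81) sin 25.1° / 2.000 = 2.081 m/s².

a ≈ 2.08 m/s²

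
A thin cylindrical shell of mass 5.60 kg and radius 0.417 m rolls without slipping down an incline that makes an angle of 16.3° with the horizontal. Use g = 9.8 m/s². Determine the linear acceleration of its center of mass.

Translation along the incline: Mg sinθ − f = Ma.
Rotation about the center: fR = Iα with I = MR². No-slip gives a = αR, so f = (I/R²)a = M a.
Substituting: Mg sinθ = (1 + 1.000)Ma, so a = g sinθ/(1 + 1.000) = (9.8) sin 16.3° / 2.000 = 1.375 m/s².

a ≈ 1.38 m/s²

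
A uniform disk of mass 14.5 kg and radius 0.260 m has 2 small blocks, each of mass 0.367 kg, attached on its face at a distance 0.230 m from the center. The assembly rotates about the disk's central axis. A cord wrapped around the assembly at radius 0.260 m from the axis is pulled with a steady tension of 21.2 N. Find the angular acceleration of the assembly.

α ≈ 10.4 rad/s²

I_disk = ½MR² = ½(14.5)(0.260)² = 0.4901 kg·m².
I_blocks = 2·m·r² = 2(0.367)(0.230)² = 0.03883 kg·m².
Total I = 0.5289 kg·m².
τ = F r = (21.2)(0.260) = 5.512 N·m.
α = τ/I = 5.512/0.5289 = 10.42 rad/s².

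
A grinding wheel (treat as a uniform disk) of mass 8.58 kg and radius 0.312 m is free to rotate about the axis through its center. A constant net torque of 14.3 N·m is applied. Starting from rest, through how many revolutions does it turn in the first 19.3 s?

≈ 1020 revolutions

I = ½MR² = (1/2)(8.58)(0.312)² = 0.4176 kg·m².
α = τ/I = 14.3/0.4176 = 34.24 rad/s².
θ = ½αt² = ½(34.24)(19.3)² = 6378 rad.
Revolutions = θ/(2π) = 1015.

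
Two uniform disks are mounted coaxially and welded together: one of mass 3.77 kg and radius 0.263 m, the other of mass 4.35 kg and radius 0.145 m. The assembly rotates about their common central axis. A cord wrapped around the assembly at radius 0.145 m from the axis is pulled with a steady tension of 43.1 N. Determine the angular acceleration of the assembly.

I = ½M₁R₁² + ½M₂R₂² = ½(3.77)(0.263)² + ½(4.35)(0.145)² = 0.1761 kg·m².
τ = F r = (43.1)(0.145) = 6.249 N·m.
α = τ/I = 6.249/0.1761 = 35.49 rad/s².

α ≈ 35.5 rad/s²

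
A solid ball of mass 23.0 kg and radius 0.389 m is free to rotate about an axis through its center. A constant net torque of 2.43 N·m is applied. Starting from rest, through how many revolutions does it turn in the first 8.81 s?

≈ 10.8 revolutions

I = (2/5)MR² = (2/5)(23.0)(0.389)² = 1.392 kg·m².
α = τ/I = 2.43/1.392 = 1.745 rad/s².
θ = ½αt² = ½(1.745)(8.81)² = 67.74 rad.
Revolutions = θ/(2π) = 10.78.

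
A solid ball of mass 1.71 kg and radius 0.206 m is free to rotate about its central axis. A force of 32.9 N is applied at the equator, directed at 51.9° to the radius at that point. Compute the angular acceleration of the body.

α ≈ 184 rad/s²

I = (2/5)MR² = (2/5)(1.71)(0.206)² = 0.02903 kg·m².
Only the tangential component produces torque: τ = F R sinθ = (32.9)(0.206) sin 51.9° = 5.333 N·m.
From τ = Iα: α = 5.333/0.02903 = 183.7 rad/s².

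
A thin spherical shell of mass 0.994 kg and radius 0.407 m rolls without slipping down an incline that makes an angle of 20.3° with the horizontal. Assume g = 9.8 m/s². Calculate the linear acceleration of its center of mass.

a ≈ 2.04 m/s²

Translation along the incline: Mg sinθ − f = Ma.
Rotation about the center: fR = Iα with I = (2/3)MR². No-slip gives a = αR, so f = (I/R²)a = (2/3)M a.
Substituting: Mg sinθ = (1 + 0.6667)Ma, so a = g sinθ/(1 + 0.6667) = (9.8) sin 20.3° / 1.667 = 2.040 m/s².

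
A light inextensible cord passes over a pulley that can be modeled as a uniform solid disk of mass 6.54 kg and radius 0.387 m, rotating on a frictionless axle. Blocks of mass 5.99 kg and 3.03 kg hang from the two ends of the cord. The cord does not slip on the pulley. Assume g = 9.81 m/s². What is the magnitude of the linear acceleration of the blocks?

I = ½MR² = (1/2)(6.54)(0.387)² = 0.4897 kg·m².
Heavier block: m₁g − T₁ = m₁a. Lighter block: T₂ − m₂g = m₂a.
Pulley: (T₁ − T₂)R = Iα = I(a/R), so T₁ − T₂ = (I/R²)a = (1/2)M_p a = 3.270·a.
Adding the three: (m₁ − m₂)g = (m₁ + m₂ + 3.270)a, so a = (5.99 − 3.03)(9.81)/(5.99 + 3.03 + 3.270) = 2.363 m/s².

a ≈ 2.36 m/s²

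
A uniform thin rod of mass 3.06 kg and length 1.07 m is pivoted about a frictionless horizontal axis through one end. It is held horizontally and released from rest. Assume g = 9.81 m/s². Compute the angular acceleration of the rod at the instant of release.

About the pivot, I = (1/3)ML² = (1/3)(3.06)(1.07)² = 1.168 kg·m².
The weight acts at the center, a distance L/2 = 0.5350 m from the pivot; τ = Mg(L/2) = 16.06 N·m.
α = τ/I = 16.06/1.168 = 13.75 rad/s².

α ≈ 13.8 rad/s²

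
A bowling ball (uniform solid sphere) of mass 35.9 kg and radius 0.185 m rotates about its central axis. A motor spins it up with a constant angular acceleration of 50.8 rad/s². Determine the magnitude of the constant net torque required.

τ ≈ 25.0 N·m

I = (2/5)MR² = (2/5)(35.9)(0.185)² = 0.4915 kg·m².
τ = Iα = (0.4915)(50.80) = 24.97 N·m.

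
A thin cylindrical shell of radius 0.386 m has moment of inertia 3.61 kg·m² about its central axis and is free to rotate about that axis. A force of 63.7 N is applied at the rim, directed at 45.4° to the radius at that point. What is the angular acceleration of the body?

α ≈ 4.85 rad/s²

Only the tangential component produces torque: τ = F R sinθ = (63.7)(0.386) sin 45.4° = 17.51 N·m.
From τ = Iα: α = 17.51/3.610 = 4.850 rad/s².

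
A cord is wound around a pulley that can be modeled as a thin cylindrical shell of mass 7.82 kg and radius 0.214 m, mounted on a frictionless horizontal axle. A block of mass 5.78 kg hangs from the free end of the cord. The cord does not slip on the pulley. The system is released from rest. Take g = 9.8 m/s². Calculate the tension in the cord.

T ≈ 32.6 N

I = MR² = (7.82)(0.214)² = 0.3581 kg·m².
Block: mg − T = ma. Pulley: TR = Iα. No-slip: a = αR, so T = (I/R²)a = 7.820·a.
Then mg = (m + 7.820)a, so a = (5.78)(9.8)/(5.78 + 7.820) = 4.165 m/s².
T = 7.820·a = 32.57 N.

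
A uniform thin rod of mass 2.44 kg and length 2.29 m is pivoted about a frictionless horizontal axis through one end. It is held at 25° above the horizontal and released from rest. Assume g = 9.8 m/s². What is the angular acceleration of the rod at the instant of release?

About the pivot, I = (1/3)ML² = (1/3)(2.44)(2.29)² = 4.265 kg·m².
The weight acts at the center, a distance L/2 = 1.145 m from the pivot; τ = Mg(L/2) cos 25° = 24.81 N·m.
α = τ/I = 24.81/4.265 = 5.818 rad/s².

α ≈ 5.82 rad/s²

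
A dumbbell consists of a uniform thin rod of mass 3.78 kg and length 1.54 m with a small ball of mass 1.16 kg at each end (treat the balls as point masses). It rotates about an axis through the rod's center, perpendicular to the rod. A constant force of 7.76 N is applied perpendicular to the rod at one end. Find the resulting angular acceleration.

I_rod = (1/12)ML² = (1/12)(3.78)(1.54)² = 0.7471 kg·m².
I_balls = 2·m·(L/2)² = 2(1.16)(0.7700)² = 1.376 kg·m².
Total I = 2.123 kg·m².
τ = F·(L/2) = (7.76)(0.770) = 5.975 N·m.
α = τ/I = 5.975/2.123 = 2.815 rad/s².

α ≈ 2.82 rad/s²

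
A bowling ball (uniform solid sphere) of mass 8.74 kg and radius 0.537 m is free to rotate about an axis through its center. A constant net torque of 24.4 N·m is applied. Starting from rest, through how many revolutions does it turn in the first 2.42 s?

≈ 11.3 revolutions

I = (2/5)MR² = (2/5)(8.74)(0.537)² = 1.008 kg·m².
α = τ/I = 24.4/1.008 = 24.20 rad/s².
θ = ½αt² = ½(24.20)(2.42)² = 70.87 rad.
Revolutions = θ/(2π) = 11.28.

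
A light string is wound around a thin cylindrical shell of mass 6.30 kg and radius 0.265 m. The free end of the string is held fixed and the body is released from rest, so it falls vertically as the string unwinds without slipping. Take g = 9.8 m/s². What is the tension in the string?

Translation: Mg − T = Ma. Rotation about the center: TR = Iα with I = MR².
With a = αR: T = (I/R²)a = M a, so Mg = (1 + 1.000)Ma.
a = g/(1 + 1.000) = 9.8/2.000 = 4.900 m/s².
T = 1.000·M·a = (1.000)(6.30)(4.900) = 30.87 N.

T ≈ 30.9 N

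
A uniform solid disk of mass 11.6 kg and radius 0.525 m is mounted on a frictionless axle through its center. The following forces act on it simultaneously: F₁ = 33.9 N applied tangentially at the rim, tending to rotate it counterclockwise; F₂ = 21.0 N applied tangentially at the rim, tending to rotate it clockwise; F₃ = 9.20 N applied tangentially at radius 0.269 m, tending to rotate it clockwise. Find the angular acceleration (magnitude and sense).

I = ½MR² = (1/2)(11.6)(0.525)² = 1.599 kg·m².
Taking counterclockwise as positive: τ₁ = +(33.9)(0.525) = +17.80 N·m; τ₂ = −(21.0)(0.525) = −11.03 N·m; τ₃ = −(9.20)(0.269) = −2.475 N·m.
Net torque τ = 4.298 N·m.
α = τ/I = 4.298/1.599 = 2.688 rad/s².

α ≈ 2.69 rad/s², counterclockwise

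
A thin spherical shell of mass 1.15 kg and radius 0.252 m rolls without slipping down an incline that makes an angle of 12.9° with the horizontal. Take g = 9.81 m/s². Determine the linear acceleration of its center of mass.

a ≈ 1.31 m/s²

Translation along the incline: Mg sinθ − f = Ma.
Rotation about the center: fR = Iα with I = (2/3)MR². No-slip gives a = αR, so f = (I/R²)a = (2/3)M a.
Substituting: Mg sinθ = (1 + 0.6667)Ma, so a = g sinθ/(1 + 0.6667) = (9.81) sin 12.9° / 1.667 = 1.314 m/s².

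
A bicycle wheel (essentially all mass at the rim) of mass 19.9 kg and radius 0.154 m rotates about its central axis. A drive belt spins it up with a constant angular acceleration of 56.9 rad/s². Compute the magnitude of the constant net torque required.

I = MR² = (19.9)(0.154)² = 0.4719 kg·m².
τ = Iα = (0.4719)(56.90) = 26.85 N·m.

τ ≈ 26.9 N·m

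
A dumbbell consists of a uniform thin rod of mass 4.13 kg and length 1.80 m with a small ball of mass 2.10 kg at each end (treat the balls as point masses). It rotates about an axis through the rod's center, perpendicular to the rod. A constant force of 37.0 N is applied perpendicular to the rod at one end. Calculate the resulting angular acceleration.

I_rod = (1/12)ML² = (1/12)(4.13)(1.80)² = 1.115 kg·m².
I_balls = 2·m·(L/2)² = 2(2.10)(0.9000)² = 3.402 kg·m².
Total I = 4.517 kg·m².
τ = F·(L/2) = (37.0)(0.900) = 33.30 N·m.
α = τ/I = 33.30/4.517 = 7.372 rad/s².

α ≈ 7.37 rad/s²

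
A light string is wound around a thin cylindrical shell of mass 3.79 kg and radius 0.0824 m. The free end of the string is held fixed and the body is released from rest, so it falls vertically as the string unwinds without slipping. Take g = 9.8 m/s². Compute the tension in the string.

T ≈ 18.6 N

Translation: Mg − T = Ma. Rotation about the center: TR = Iα with I = MR².
With a = αR: T = (I/R²)a = M a, so Mg = (1 + 1.000)Ma.
a = g/(1 + 1.000) = 9.8/2.000 = 4.900 m/s².
T = 1.000·M·a = (1.000)(3.79)(4.900) = 18.57 N.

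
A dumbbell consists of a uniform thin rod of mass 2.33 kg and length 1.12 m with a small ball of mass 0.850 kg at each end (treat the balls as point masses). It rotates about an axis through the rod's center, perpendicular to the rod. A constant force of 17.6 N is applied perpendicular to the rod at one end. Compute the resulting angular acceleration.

α ≈ 12.7 rad/s²

I_rod = (1/12)ML² = (1/12)(2.33)(1.12)² = 0.2436 kg·m².
I_balls = 2·m·(L/2)² = 2(0.850)(0.5600)² = 0.5331 kg·m².
Total I = 0.7767 kg·m².
τ = F·(L/2) = (17.6)(0.560) = 9.856 N·m.
α = τ/I = 9.856/0.7767 = 12.69 rad/s².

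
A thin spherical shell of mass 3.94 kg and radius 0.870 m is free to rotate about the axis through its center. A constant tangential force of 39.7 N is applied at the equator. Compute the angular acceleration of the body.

I = (2/3)MR² = (2/3)(3.94)(0.870)² = 1.988 kg·m².
τ = F R = (39.7)(0.870) = 34.54 N·m.
Newton's second law for rotation, τ = Iα, gives α = τ/I = 34.54/1.988 = 17.37 rad/s².

α ≈ 17.4 rad/s²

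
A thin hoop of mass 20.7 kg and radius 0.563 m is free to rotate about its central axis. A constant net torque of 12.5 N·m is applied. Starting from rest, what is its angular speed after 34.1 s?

ω ≈ 65.0 rad/s

I = MR² = (20.7)(0.563)² = 6.561 kg·m².
α = τ/I = 12.5/6.561 = 1.905 rad/s².
ω = ω₀ + αt = 0 + (1.905)(34.1) = 64.96 rad/s.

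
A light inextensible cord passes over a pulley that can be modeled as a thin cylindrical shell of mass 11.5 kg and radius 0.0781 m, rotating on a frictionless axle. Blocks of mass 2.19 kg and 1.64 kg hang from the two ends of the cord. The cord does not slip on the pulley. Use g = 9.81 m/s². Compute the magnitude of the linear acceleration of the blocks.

a ≈ 0.352 m/s²

I = MR² = (11.5)(0.0781)² = 0.07015 kg·m².
Heavier block: m₁g − T₁ = m₁a. Lighter block: T₂ − m₂g = m₂a.
Pulley: (T₁ − T₂)R = Iα = I(a/R), so T₁ − T₂ = (I/R²)a = 1·M_p a = 11.50·a.
Adding the three: (m₁ − m₂)g = (m₁ + m₂ + 11.50)a, so a = (2.19 − 1.64)(9.81)/(2.19 + 1.64 + 11.50) = 0.3520 m/s².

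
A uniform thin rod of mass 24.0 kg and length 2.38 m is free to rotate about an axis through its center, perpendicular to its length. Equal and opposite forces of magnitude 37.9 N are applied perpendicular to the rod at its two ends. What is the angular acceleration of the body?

α ≈ 7.96 rad/s²

I = (1/12)ML² = (1/12)(24.0)(2.38)² = 11.33 kg·m².
The couple gives τ = F·(L/2) + F·(L/2) = F L = (37.9)(2.38) = 90.20 N·m.
From τ = Iα: α = 90.20/11.33 = 7.962 rad/s².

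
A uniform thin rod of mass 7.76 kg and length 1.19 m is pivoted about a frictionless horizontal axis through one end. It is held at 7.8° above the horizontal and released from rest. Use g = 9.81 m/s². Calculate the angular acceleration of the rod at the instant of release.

About the pivot, I = (1/3)ML² = (1/3)(7.76)(1.19)² = 3.663 kg·m².
The weight acts at the center, a distance L/2 = 0.5950 m from the pivot; τ = Mg(L/2) cos 7.8° = 44.88 N·m.
α = τ/I = 44.88/3.663 = 12.25 rad/s².

α ≈ 12.3 rad/s²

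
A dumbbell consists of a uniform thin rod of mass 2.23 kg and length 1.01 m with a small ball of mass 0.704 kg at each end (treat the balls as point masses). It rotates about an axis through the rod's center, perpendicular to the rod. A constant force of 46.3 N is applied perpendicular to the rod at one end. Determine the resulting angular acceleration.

α ≈ 42.6 rad/s²

I_rod = (1/12)ML² = (1/12)(2.23)(1.01)² = 0.1896 kg·m².
I_balls = 2·m·(L/2)² = 2(0.704)(0.5050)² = 0.3591 kg·m².
Total I = 0.5486 kg·m².
τ = F·(L/2) = (46.3)(0.505) = 23.38 N·m.
α = τ/I = 23.38/0.5486 = 42.62 rad/s².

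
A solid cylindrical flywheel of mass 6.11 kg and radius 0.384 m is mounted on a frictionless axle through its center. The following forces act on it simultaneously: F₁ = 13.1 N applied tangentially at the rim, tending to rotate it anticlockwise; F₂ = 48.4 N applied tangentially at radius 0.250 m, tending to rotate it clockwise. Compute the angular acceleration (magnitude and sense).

I = ½MR² = (1/2)(6.11)(0.384)² = 0.4505 kg·m².
Taking anticlockwise as positive: τ₁ = +(13.1)(0.384) = +5.030 N·m; τ₂ = −(48.4)(0.250) = −12.10 N·m.
Net torque τ = -7.070 N·m.
α = τ/I = -7.070/0.4505 = -15.69 rad/s².

α ≈ 15.7 rad/s², clockwise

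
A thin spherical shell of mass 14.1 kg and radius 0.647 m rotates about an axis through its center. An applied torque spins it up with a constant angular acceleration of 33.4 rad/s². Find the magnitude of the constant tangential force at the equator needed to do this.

I = (2/3)MR² = (2/3)(14.1)(0.647)² = 3.935 kg·m².
The required torque is τ = Iα = (3.935)(33.40) = 131.4 N·m.
A tangential force at the equator gives τ = FR, so F = τ/R = 131.4/0.647 = 203.1 N.

F ≈ 203 N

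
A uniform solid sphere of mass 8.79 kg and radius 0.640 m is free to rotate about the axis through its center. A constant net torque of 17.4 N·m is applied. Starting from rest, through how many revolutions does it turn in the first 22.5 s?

≈ 487 revolutions

I = (2/5)MR² = (2/5)(8.79)(0.640)² = 1.440 kg·m².
α = τ/I = 17.4/1.440 = 12.08 rad/s².
θ = ½αt² = ½(12.08)(22.5)² = 3058 rad.
Revolutions = θ/(2π) = 486.7.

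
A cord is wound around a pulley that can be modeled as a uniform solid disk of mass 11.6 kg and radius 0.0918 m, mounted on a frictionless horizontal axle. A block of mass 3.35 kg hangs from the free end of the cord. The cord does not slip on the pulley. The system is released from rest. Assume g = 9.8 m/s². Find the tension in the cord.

T ≈ 20.8 N

I = ½MR² = (1/2)(11.6)(0.0918)² = 0.04888 kg·m².
Block: mg − T = ma. Pulley: TR = Iα. No-slip: a = αR, so T = (I/R²)a = 5.800·a.
Then mg = (m + 5.800)a, so a = (3.35)(9.8)/(3.35 + 5.800) = 3.588 m/s².
T = 5.800·a = 20.81 N.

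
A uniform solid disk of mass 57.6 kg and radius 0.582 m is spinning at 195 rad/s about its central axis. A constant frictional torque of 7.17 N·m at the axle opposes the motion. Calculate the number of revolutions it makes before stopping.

≈ 4120 revolutions

I = ½MR² = (1/2)(57.6)(0.582)² = 9.755 kg·m².
The net torque has magnitude 7.17 N·m, opposing ω.
|α| = τ/I = 7.170/9.755 = 0.7350 rad/s² (deceleration).
ω² = ω₀² − 2|α|θ with ω = 0 ⇒ θ = ω₀²/(2|α|) = 25870 rad = 4117 rev.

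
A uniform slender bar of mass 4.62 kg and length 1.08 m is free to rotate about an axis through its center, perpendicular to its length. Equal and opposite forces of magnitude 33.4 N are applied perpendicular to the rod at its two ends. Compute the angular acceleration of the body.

α ≈ 80.3 rad/s²

I = (1/12)ML² = (1/12)(4.62)(1.08)² = 0.4491 kg·m².
The couple gives τ = F·(L/2) + F·(L/2) = F L = (33.4)(1.08) = 36.07 N·m.
Newton's second law for rotation, τ = Iα, gives α = τ/I = 36.07/0.4491 = 80.33 rad/s².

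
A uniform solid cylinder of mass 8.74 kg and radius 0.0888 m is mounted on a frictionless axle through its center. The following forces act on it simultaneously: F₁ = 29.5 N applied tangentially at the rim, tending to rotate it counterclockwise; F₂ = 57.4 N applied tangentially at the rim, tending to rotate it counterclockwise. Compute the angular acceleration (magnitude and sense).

α ≈ 224 rad/s², counterclockwise

I = ½MR² = (1/2)(8.74)(0.0888)² = 0.03446 kg·m².
Taking counterclockwise as positive: τ₁ = +(29.5)(0.0888) = +2.620 N·m; τ₂ = +(57.4)(0.0888) = +5.097 N·m.
Net torque τ = 7.717 N·m.
α = τ/I = 7.717/0.03446 = 223.9 rad/s².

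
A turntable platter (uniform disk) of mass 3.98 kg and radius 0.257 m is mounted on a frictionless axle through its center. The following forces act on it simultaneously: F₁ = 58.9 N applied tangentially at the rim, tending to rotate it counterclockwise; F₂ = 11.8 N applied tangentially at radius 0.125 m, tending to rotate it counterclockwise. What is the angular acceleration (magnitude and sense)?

I = ½MR² = (1/2)(3.98)(0.257)² = 0.1314 kg·m².
Taking counterclockwise as positive: τ₁ = +(58.9)(0.257) = +15.14 N·m; τ₂ = +(11.8)(0.125) = +1.475 N·m.
Net torque τ = 16.61 N·m.
α = τ/I = 16.61/0.1314 = 126.4 rad/s².

α ≈ 126 rad/s², counterclockwise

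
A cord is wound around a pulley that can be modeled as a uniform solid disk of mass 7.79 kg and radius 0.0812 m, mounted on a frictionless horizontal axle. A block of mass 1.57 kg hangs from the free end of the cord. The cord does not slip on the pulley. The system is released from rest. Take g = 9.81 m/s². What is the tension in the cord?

I = ½MR² = (1/2)(7.79)(0.0812)² = 0.02568 kg·m².
Block: mg − T = ma. Pulley: TR = Iα. No-slip: a = αR, so T = (I/R²)a = 3.895·a.
Then mg = (m + 3.895)a, so a = (1.57)(9.81)/(1.57 + 3.895) = 2.818 m/s².
T = 3.895·a = 10.98 N.

T ≈ 11.0 N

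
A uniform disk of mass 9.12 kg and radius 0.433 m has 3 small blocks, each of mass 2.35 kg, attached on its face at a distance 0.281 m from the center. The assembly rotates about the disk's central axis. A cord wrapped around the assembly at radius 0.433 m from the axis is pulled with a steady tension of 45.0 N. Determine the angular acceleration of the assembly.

α ≈ 13.8 rad/s²

I_disk = ½MR² = ½(9.12)(0.433)² = 0.8549 kg·m².
I_blocks = 3·m·r² = 3(2.35)(0.281)² = 0.5567 kg·m².
Total I = 1.412 kg·m².
τ = F r = (45.0)(0.433) = 19.48 N·m.
α = τ/I = 19.48/1.412 = 13.80 rad/s².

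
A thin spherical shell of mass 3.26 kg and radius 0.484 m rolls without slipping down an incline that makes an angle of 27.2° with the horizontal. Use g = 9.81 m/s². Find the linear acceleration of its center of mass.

a ≈ 2.69 m/s²

Translation along the incline: Mg sinθ − f = Ma.
Rotation about the center: fR = Iα with I = (2/3)MR². No-slip gives a = αR, so f = (I/R²)a = (2/3)M a.
Substituting: Mg sinθ = (1 + 0.6667)Ma, so a = g sinθ/(1 + 0.6667) = (9.81) sin 27.2° / 1.667 = 2.690 m/s².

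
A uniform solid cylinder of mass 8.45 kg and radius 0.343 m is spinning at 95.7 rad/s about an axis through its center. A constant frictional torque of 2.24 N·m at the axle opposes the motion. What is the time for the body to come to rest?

I = ½MR² = (1/2)(8.45)(0.343)² = 0.4971 kg·m².
The net torque has magnitude 2.24 N·m, opposing ω.
|α| = τ/I = 2.240/0.4971 = 4.506 rad/s² (deceleration).
0 = ω₀ − |α|t ⇒ t = ω₀/|α| = 95.7/4.506 = 21.24 s.

t ≈ 21.2 s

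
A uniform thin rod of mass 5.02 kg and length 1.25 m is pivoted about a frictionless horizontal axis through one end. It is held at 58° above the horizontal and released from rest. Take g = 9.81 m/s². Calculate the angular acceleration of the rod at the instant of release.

About the pivot, I = (1/3)ML² = (1/3)(5.02)(1.25)² = 2.615 kg·m².
The weight acts at the center, a distance L/2 = 0.6250 m from the pivot; τ = Mg(L/2) cos 58° = 16.31 N·m.
α = τ/I = 16.31/2.615 = 6.238 rad/s².

α ≈ 6.24 rad/s²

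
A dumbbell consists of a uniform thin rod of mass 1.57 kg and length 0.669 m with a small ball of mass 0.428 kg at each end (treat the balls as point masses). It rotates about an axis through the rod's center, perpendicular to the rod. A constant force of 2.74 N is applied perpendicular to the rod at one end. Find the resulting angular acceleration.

α ≈ 5.94 rad/s²

I_rod = (1/12)ML² = (1/12)(1.57)(0.669)² = 0.05856 kg·m².
I_balls = 2·m·(L/2)² = 2(0.428)(0.3345)² = 0.09578 kg·m².
Total I = 0.1543 kg·m².
τ = F·(L/2) = (2.74)(0.335) = 0.9165 N·m.
α = τ/I = 0.9165/0.1543 = 5.939 rad/s².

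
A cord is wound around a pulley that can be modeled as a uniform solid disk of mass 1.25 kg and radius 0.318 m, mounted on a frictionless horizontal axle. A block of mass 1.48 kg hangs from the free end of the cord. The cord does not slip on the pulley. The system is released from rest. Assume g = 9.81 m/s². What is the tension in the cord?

T ≈ 4.31 N

I = ½MR² = (1/2)(1.25)(0.318)² = 0.06320 kg·m².
Block: mg − T = ma. Pulley: TR = Iα. No-slip: a = αR, so T = (I/R²)a = 0.6250·a.
Then mg = (m + 0.6250)a, so a = (1.48)(9.81)/(1.48 + 0.6250) = 6.897 m/s².
T = 0.6250·a = 4.311 N.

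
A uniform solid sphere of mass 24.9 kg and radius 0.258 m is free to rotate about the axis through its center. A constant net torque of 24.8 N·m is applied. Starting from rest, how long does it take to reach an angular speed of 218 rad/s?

t ≈ 5.83 s

I = (2/5)MR² = (2/5)(24.9)(0.258)² = 0.6630 kg·m².
α = τ/I = 24.8/0.6630 = 37.41 rad/s².
ω = αt ⇒ t = ω/α = 218/37.41 = 5.828 s.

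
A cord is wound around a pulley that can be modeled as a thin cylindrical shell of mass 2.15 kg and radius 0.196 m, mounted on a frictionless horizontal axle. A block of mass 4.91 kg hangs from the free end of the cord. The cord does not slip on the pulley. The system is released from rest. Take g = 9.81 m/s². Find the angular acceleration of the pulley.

α ≈ 34.8 rad/s²

I = MR² = (2.15)(0.196)² = 0.08259 kg·m².
Block: mg − T = ma. Pulley: TR = Iα. No-slip: a = αR, so T = (I/R²)a = 2.150·a.
Then mg = (m + 2.150)a, so a = (4.91)(9.81)/(4.91 + 2.150) = 6.823 m/s².
α = a/R = 6.823/0.196 = 34.81 rad/s².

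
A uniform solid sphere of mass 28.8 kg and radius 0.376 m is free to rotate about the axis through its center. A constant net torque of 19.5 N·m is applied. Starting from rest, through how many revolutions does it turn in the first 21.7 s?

I = (2/5)MR² = (2/5)(28.8)(0.376)² = 1.629 kg·m².
α = τ/I = 19.5/1.629 = 11.97 rad/s².
θ = ½αt² = ½(11.97)(21.7)² = 2819 rad.
Revolutions = θ/(2π) = 448.7.

≈ 449 revolutions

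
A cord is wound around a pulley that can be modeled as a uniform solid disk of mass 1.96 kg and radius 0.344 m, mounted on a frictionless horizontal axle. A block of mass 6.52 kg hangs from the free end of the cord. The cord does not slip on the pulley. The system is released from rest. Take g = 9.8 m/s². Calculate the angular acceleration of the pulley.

α ≈ 24.8 rad/s²

I = ½MR² = (1/2)(1.96)(0.344)² = 0.1160 kg·m².
Block: mg − T = ma. Pulley: TR = Iα. No-slip: a = αR, so T = (I/R²)a = 0.9800·a.
Then mg = (m + 0.9800)a, so a = (6.52)(9.8)/(6.52 + 0.9800) = 8.519 m/s².
α = a/R = 8.519/0.344 = 24.77 rad/s².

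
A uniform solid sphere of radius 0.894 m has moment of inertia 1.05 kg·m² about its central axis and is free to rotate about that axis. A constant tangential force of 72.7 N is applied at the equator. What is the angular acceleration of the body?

τ = F R = (72.7)(0.894) = 64.99 N·m.
Newton's second law for rotation, τ = Iα, gives α = τ/I = 64.99/1.050 = 61.90 rad/s².

α ≈ 61.9 rad/s²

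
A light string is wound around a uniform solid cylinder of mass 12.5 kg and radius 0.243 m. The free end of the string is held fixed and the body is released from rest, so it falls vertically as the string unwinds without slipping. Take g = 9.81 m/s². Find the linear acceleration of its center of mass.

Translation: Mg − T = Ma. Rotation about the center: TR = Iα with I = ½MR².
With a = αR: T = (I/R²)a = (1/2)M a, so Mg = (1 + 0.5000)Ma.
a = g/(1 + 0.5000) = 9.81/1.500 = 6.540 m/s².

a ≈ 6.54 m/s²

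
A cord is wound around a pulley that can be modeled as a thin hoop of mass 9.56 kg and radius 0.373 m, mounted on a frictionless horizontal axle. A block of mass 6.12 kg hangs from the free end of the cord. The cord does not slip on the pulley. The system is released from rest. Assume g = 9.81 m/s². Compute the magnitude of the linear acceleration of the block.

a ≈ 3.83 m/s²

I = MR² = (9.56)(0.373)² = 1.330 kg·m².
Block: mg − T = ma. Pulley: TR = Iα. No-slip: a = αR, so T = (I/R²)a = 9.560·a.
Then mg = (m + 9.560)a, so a = (6.12)(9.81)/(6.12 + 9.560) = 3.829 m/s².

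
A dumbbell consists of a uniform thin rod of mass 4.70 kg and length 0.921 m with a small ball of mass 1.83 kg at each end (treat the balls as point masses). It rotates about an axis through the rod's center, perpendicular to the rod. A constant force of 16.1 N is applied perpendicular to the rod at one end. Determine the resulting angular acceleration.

α ≈ 6.69 rad/s²

I_rod = (1/12)ML² = (1/12)(4.70)(0.921)² = 0.3322 kg·m².
I_balls = 2·m·(L/2)² = 2(1.83)(0.4605)² = 0.7761 kg·m².
Total I = 1.108 kg·m².
τ = F·(L/2) = (16.1)(0.461) = 7.414 N·m.
α = τ/I = 7.414/1.108 = 6.689 rad/s².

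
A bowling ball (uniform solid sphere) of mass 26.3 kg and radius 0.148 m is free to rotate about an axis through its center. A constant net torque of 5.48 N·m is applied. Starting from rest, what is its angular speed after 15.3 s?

ω ≈ 364 rad/s

I = (2/5)MR² = (2/5)(26.3)(0.148)² = 0.2304 kg·m².
α = τ/I = 5.48/0.2304 = 23.78 rad/s².
ω = ω₀ + αt = 0 + (23.78)(15.3) = 363.9 rad/s.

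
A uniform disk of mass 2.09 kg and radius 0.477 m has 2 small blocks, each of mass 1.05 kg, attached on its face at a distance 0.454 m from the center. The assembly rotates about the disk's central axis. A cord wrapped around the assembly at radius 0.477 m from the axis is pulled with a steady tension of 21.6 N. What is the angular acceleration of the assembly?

I_disk = ½MR² = ½(2.09)(0.477)² = 0.2378 kg·m².
I_blocks = 2·m·r² = 2(1.05)(0.454)² = 0.4328 kg·m².
Total I = 0.6706 kg·m².
τ = F r = (21.6)(0.477) = 10.30 N·m.
α = τ/I = 10.30/0.6706 = 15.36 rad/s².

α ≈ 15.4 rad/s²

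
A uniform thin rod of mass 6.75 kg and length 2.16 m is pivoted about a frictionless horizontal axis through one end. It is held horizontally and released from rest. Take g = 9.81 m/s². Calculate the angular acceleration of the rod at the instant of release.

α ≈ 6.81 rad/s²

About the pivot, I = (1/3)ML² = (1/3)(6.75)(2.16)² = 10.50 kg·m².
The weight acts at the center, a distance L/2 = 1.080 m from the pivot; τ = Mg(L/2) = 71.51 N·m.
α = τ/I = 71.51/10.50 = 6.812 rad/s².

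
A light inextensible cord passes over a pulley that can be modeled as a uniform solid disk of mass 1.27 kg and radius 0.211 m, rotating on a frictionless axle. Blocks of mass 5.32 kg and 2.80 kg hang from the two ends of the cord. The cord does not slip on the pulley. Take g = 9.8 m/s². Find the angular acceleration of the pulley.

α ≈ 13.4 rad/s²

I = ½MR² = (1/2)(1.27)(0.211)² = 0.02827 kg·m².
Heavier block: m₁g − T₁ = m₁a. Lighter block: T₂ − m₂g = m₂a.
Pulley: (T₁ − T₂)R = Iα = I(a/R), so T₁ − T₂ = (I/R²)a = (1/2)M_p a = 0.6350·a.
Adding the three: (m₁ − m₂)g = (m₁ + m₂ + 0.6350)a, so a = (5.32 − 2.80)(9.8)/(5.32 + 2.80 + 0.6350) = 2.821 m/s².
α = a/R = 2.821/0.211 = 13.37 rad/s².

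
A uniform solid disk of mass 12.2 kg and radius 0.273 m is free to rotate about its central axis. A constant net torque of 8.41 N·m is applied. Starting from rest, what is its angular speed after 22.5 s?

ω ≈ 416 rad/s

I = ½MR² = (1/2)(12.2)(0.273)² = 0.4546 kg·m².
α = τ/I = 8.41/0.4546 = 18.50 rad/s².
ω = ω₀ + αt = 0 + (18.50)(22.5) = 416.2 rad/s.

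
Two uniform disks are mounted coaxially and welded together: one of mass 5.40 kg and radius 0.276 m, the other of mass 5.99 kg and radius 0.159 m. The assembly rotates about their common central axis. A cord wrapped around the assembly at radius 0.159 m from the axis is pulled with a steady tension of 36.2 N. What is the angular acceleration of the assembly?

α ≈ 20.5 rad/s²

I = ½M₁R₁² + ½M₂R₂² = ½(5.40)(0.276)² + ½(5.99)(0.159)² = 0.2814 kg·m².
τ = F r = (36.2)(0.159) = 5.756 N·m.
α = τ/I = 5.756/0.2814 = 20.45 rad/s².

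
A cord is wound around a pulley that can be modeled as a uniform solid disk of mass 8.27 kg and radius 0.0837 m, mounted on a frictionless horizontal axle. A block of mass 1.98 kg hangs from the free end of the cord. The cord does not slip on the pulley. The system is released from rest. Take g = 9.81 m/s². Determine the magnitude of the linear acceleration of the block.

I = ½MR² = (1/2)(8.27)(0.0837)² = 0.02897 kg·m².
Block: mg − T = ma. Pulley: TR = Iα. No-slip: a = αR, so T = (I/R²)a = 4.135·a.
Then mg = (m + 4.135)a, so a = (1.98)(9.81)/(1.98 + 4.135) = 3.176 m/s².

a ≈ 3.18 m/s²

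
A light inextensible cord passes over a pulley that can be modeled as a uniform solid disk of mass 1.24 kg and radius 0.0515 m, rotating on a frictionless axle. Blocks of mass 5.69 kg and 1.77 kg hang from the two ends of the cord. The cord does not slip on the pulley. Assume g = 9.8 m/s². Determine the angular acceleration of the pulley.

I = ½MR² = (1/2)(1.24)(0.0515)² = 0.001644 kg·m².
Heavier block: m₁g − T₁ = m₁a. Lighter block: T₂ − m₂g = m₂a.
Pulley: (T₁ − T₂)R = Iα = I(a/R), so T₁ − T₂ = (I/R²)a = (1/2)M_p a = 0.6200·a.
Adding the three: (m₁ − m₂)g = (m₁ + m₂ + 0.6200)a, so a = (5.69 − 1.77)(9.8)/(5.69 + 1.77 + 0.6200) = 4.754 m/s².
α = a/R = 4.754/0.0515 = 92.32 rad/s².

α ≈ 92.3 rad/s²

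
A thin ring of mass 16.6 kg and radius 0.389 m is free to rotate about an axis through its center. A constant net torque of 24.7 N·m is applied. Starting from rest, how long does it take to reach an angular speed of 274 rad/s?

I = MR² = (16.6)(0.389)² = 2.512 kg·m².
α = τ/I = 24.7/2.512 = 9.833 rad/s².
ω = αt ⇒ t = ω/α = 274/9.833 = 27.87 s.

t ≈ 27.9 s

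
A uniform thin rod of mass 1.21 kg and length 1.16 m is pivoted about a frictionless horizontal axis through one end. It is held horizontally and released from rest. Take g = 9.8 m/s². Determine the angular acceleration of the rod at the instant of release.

α ≈ 12.7 rad/s²

About the pivot, I = (1/3)ML² = (1/3)(1.21)(1.16)² = 0.5427 kg·m².
The weight acts at the center, a distance L/2 = 0.5800 m from the pivot; τ = Mg(L/2) = 6.878 N·m.
α = τ/I = 6.878/0.5427 = 12.67 rad/s².
(Equivalently α = (3g/(2L)) = 12.67 rad/s².)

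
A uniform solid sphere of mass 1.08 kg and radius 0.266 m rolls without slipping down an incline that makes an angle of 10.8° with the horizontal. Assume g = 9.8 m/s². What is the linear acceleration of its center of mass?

a ≈ 1.31 m/s²

Translation along the incline: Mg sinθ − f = Ma.
Rotation about the center: fR = Iα with I = (2/5)MR². No-slip gives a = αR, so f = (I/R²)a = (2/5)M a.
Substituting: Mg sinθ = (1 + 0.4000)Ma, so a = g sinθ/(1 + 0.4000) = (9.8) sin 10.8° / 1.400 = 1.312 m/s².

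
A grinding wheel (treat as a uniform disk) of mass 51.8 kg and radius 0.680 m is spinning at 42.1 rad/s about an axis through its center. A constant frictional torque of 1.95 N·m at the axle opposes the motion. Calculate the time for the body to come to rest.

t ≈ 259 s

I = ½MR² = (1/2)(51.8)(0.680)² = 11.98 kg·m².
The net torque has magnitude 1.95 N·m, opposing ω.
|α| = τ/I = 1.950/11.98 = 0.1628 rad/s² (deceleration).
0 = ω₀ − |α|t ⇒ t = ω₀/|α| = 42.1/0.1628 = 258.6 s.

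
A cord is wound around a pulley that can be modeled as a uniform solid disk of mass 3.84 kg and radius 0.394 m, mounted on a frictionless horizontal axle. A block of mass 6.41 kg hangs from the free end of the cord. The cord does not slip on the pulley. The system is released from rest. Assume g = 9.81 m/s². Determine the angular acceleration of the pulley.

I = ½MR² = (1/2)(3.84)(0.394)² = 0.2981 kg·m².
Block: mg − T = ma. Pulley: TR = Iα. No-slip: a = αR, so T = (I/R²)a = 1.920·a.
Then mg = (m + 1.920)a, so a = (6.41)(9.81)/(6.41 + 1.920) = 7.549 m/s².
α = a/R = 7.549/0.394 = 19.16 rad/s².

α ≈ 19.2 rad/s²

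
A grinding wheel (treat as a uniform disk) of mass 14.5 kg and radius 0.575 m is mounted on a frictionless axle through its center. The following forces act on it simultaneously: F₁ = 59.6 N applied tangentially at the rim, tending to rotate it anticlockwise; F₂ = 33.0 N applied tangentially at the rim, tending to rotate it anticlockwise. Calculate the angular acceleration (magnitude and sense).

α ≈ 22.2 rad/s², anticlockwise

I = ½MR² = (1/2)(14.5)(0.575)² = 2.397 kg·m².
Taking anticlockwise as positive: τ₁ = +(59.6)(0.575) = +34.27 N·m; τ₂ = +(33.0)(0.575) = +18.97 N·m.
Net torque τ = 53.24 N·m.
α = τ/I = 53.24/2.397 = 22.21 rad/s².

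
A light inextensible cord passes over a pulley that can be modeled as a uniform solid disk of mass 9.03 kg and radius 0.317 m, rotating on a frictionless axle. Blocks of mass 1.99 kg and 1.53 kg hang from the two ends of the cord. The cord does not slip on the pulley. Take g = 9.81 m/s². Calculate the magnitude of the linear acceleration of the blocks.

I = ½MR² = (1/2)(9.03)(0.317)² = 0.4537 kg·m².
Heavier block: m₁g − T₁ = m₁a. Lighter block: T₂ − m₂g = m₂a.
Pulley: (T₁ − T₂)R = Iα = I(a/R), so T₁ − T₂ = (I/R²)a = (1/2)M_p a = 4.515·a.
Adding the three: (m₁ − m₂)g = (m₁ + m₂ + 4.515)a, so a = (1.99 − 1.53)(9.81)/(1.99 + 1.53 + 4.515) = 0.5616 m/s².

a ≈ 0.562 m/s²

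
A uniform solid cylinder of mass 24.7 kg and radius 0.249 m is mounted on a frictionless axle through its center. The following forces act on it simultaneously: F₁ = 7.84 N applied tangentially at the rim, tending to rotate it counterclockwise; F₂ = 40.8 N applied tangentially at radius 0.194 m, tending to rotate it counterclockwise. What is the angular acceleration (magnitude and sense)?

I = ½MR² = (1/2)(24.7)(0.249)² = 0.7657 kg·m².
Taking counterclockwise as positive: τ₁ = +(7.84)(0.249) = +1.952 N·m; τ₂ = +(40.8)(0.194) = +7.915 N·m.
Net torque τ = 9.867 N·m.
α = τ/I = 9.867/0.7657 = 12.89 rad/s².

α ≈ 12.9 rad/s², counterclockwise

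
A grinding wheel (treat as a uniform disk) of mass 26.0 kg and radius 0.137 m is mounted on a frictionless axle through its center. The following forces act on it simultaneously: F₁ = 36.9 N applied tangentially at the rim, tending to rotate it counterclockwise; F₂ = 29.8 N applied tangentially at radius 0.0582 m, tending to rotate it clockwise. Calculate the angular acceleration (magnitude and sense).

α ≈ 13.6 rad/s², counterclockwise

I = ½MR² = (1/2)(26.0)(0.137)² = 0.2440 kg·m².
Taking counterclockwise as positive: τ₁ = +(36.9)(0.137) = +5.055 N·m; τ₂ = −(29.8)(0.0582) = −1.734 N·m.
Net torque τ = 3.321 N·m.
α = τ/I = 3.321/0.2440 = 13.61 rad/s².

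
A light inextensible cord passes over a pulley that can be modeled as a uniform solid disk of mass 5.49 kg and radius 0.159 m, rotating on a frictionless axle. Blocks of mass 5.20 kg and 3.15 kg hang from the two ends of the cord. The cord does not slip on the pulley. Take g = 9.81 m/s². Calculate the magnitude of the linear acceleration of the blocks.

a ≈ 1.81 m/s²

I = ½MR² = (1/2)(5.49)(0.159)² = 0.06940 kg·m².
Heavier block: m₁g − T₁ = m₁a. Lighter block: T₂ − m₂g = m₂a.
Pulley: (T₁ − T₂)R = Iα = I(a/R), so T₁ − T₂ = (I/R²)a = (1/2)M_p a = 2.745·a.
Adding the three: (m₁ − m₂)g = (m₁ + m₂ + 2.745)a, so a = (5.20 − 3.15)(9.81)/(5.20 + 3.15 + 2.745) = 1.813 m/s².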